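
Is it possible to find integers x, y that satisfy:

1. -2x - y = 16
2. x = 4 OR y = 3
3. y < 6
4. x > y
Yes

Take x = 4, y = -24. Substituting into each constraint:
  (1) -2(4) + 24 = 16 ✓
  (2) x = 4, target 4 ✓ (first branch holds)
  (3) -24 < 6 ✓
  (4) 4 > -24 ✓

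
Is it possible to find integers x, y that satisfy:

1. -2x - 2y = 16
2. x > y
Yes

Take x = -3, y = -5. Substituting into each constraint:
  (1) -2(-3) - 2(-5) = 16 ✓
  (2) -3 > -5 ✓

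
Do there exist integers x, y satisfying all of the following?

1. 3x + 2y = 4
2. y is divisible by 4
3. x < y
Yes

Take x = -4, y = 8. Substituting into each constraint:
  (1) 3(-4) + 2(8) = 4 ✓
  (2) 8 = 4 × 2, remainder 0 ✓
  (3) -4 < 8 ✓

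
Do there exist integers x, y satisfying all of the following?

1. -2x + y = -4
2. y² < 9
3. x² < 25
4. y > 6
No

A contradictory subset is {y² < 9, y > 6}. No integer assignment can satisfy these jointly:

  - y² < 9: restricts y to |y| ≤ 2
  - y > 6: bounds one variable relative to a constant

Direct contradiction: the bounds on y require y ≥ 7 and y ≤ 2 simultaneously, which is empty.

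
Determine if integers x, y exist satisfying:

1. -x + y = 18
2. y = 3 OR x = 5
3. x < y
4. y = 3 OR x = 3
Yes

Take x = -15, y = 3. Substituting into each constraint:
  (1) 15 + 3 = 18 ✓
  (2) y = 3, target 3 ✓ (first branch holds)
  (3) -15 < 3 ✓
  (4) y = 3, target 3 ✓ (first branch holds)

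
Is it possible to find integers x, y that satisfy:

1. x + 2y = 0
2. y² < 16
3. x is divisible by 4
Yes

Take x = 0, y = 0. Substituting into each constraint:
  (1) 0 + 2(0) = 0 ✓
  (2) y² = (0)² = 0, and 0 < 16 ✓
  (3) 0 = 4 × 0, remainder 0 ✓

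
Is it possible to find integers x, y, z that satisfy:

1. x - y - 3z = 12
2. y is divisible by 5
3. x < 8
Yes

Take x = 6, y = 0, z = -2. Substituting into each constraint:
  (1) 6 + 0 - 3(-2) = 12 ✓
  (2) 0 = 5 × 0, remainder 0 ✓
  (3) 6 < 8 ✓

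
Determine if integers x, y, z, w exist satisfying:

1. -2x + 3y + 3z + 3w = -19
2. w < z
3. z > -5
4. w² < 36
Yes

Take x = 2, y = -4, z = 0, w = -1. Substituting into each constraint:
  (1) -2(2) + 3(-4) + 3(0) + 3(-1) = -19 ✓
  (2) -1 < 0 ✓
  (3) 0 > -5 ✓
  (4) w² = (-1)² = 1, and 1 < 36 ✓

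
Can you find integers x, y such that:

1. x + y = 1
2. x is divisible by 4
Yes

Take x = 0, y = 1. Substituting into each constraint:
  (1) 0 + 1 = 1 ✓
  (2) 0 = 4 × 0, remainder 0 ✓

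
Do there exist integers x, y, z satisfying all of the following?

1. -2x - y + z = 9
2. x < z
Yes

Take x = 0, y = -8, z = 1. Substituting into each constraint:
  (1) -2(0) + 8 + 1 = 9 ✓
  (2) 0 < 1 ✓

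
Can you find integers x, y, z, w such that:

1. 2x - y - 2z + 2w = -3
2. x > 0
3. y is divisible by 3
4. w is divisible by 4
Yes

Take x = 1, y = 9, z = -2, w = 0. Substituting into each constraint:
  (1) 2(1) + (-9) - 2(-2) + 2(0) = -3 ✓
  (2) 1 > 0 ✓
  (3) 9 = 3 × 3, remainder 0 ✓
  (4) 0 = 4 × 0, remainder 0 ✓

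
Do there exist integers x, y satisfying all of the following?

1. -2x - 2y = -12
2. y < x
Yes

Take x = 4, y = 2. Substituting into each constraint:
  (1) -2(4) - 2(2) = -12 ✓
  (2) 2 < 4 ✓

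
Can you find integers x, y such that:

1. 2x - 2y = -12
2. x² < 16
Yes

Take x = 0, y = 6. Substituting into each constraint:
  (1) 2(0) - 2(6) = -12 ✓
  (2) x² = (0)² = 0, and 0 < 16 ✓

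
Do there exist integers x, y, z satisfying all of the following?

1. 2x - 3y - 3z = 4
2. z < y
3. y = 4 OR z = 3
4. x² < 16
Yes

Take x = 2, y = 4, z = -4. Substituting into each constraint:
  (1) 2(2) - 3(4) - 3(-4) = 4 ✓
  (2) -4 < 4 ✓
  (3) y = 4, target 4 ✓ (first branch holds)
  (4) x² = (2)² = 4, and 4 < 16 ✓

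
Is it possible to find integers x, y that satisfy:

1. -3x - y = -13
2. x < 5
Yes

Take x = 4, y = 1. Substituting into each constraint:
  (1) -3(4) + (-1) = -13 ✓
  (2) 4 < 5 ✓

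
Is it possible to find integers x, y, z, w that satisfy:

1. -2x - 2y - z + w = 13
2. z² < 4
Yes

Take x = -7, y = 0, z = 1, w = 0. Substituting into each constraint:
  (1) -2(-7) - 2(0) + (-1) + 0 = 13 ✓
  (2) z² = (1)² = 1, and 1 < 4 ✓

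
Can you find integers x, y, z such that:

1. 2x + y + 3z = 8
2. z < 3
Yes

Take x = 0, y = 2, z = 2. Substituting into each constraint:
  (1) 2(0) + 2 + 3(2) = 8 ✓
  (2) 2 < 3 ✓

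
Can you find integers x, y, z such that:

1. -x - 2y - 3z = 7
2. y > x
Yes

Take x = 0, y = 1, z = -3. Substituting into each constraint:
  (1) 0 - 2(1) - 3(-3) = 7 ✓
  (2) 1 > 0 ✓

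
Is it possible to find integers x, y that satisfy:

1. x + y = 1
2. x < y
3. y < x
No

A contradictory subset is {x < y, y < x}. No integer assignment can satisfy these jointly:

  - x < y: bounds one variable relative to another variable
  - y < x: bounds one variable relative to another variable

Direct contradiction: y > x and x > y cannot both hold.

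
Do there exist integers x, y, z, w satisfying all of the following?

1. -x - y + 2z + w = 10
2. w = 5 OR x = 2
Yes

Take x = 2, y = 0, z = 4, w = 4. Substituting into each constraint:
  (1) (-2) + 0 + 2(4) + 4 = 10 ✓
  (2) x = 2, target 2 ✓ (second branch holds)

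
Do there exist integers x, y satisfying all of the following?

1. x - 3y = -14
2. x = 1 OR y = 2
Yes

Take x = -8, y = 2. Substituting into each constraint:
  (1) (-8) - 3(2) = -14 ✓
  (2) y = 2, target 2 ✓ (second branch holds)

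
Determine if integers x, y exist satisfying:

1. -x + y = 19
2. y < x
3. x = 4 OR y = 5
No

A contradictory subset is {-x + y = 19, y < x}. No integer assignment can satisfy these jointly:

  - -x + y = 19: is a linear equation tying the variables together
  - y < x: bounds one variable relative to another variable

From the equation, x − y = -19, i.e. x − y = -19; but x > y requires x − y ≥ 1. Contradiction.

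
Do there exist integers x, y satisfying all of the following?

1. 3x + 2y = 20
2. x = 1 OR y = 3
No

The full constraint system is jointly infeasible over the integers. Each constraint and what it forces:

  - 3x + 2y = 20: is a linear equation tying the variables together
  - x = 1 OR y = 3: forces a choice: either x = 1 or y = 3

Split on the disjunction (x = 1 OR y = 3):
  • If x = 1: with x = 1, every remaining term of the linear equation is divisible by 2, so the left side is ≡ 0 (mod 2); but the right side 17 ≡ 1 (mod 2). No integers can satisfy it.
  • If y = 3: with y = 3, every remaining term of the linear equation is divisible by 3, so the left side is ≡ 0 (mod 3); but the right side 14 ≡ 2 (mod 3). No integers can satisfy it.
Both branches are infeasible, so the system has no integer solution.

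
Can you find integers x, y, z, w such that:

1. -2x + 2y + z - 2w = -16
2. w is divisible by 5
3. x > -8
Yes

Take x = 0, y = 0, z = -16, w = 0. Substituting into each constraint:
  (1) -2(0) + 2(0) + (-16) - 2(0) = -16 ✓
  (2) 0 = 5 × 0, remainder 0 ✓
  (3) 0 > -8 ✓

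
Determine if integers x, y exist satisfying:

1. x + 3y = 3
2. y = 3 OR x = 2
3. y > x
Yes

Take x = -6, y = 3. Substituting into each constraint:
  (1) (-6) + 3(3) = 3 ✓
  (2) y = 3, target 3 ✓ (first branch holds)
  (3) 3 > -6 ✓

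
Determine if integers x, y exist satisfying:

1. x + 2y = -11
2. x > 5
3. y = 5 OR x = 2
No

The full constraint system is jointly infeasible over the integers. Each constraint and what it forces:

  - x + 2y = -11: is a linear equation tying the variables together
  - x > 5: bounds one variable relative to a constant
  - y = 5 OR x = 2: forces a choice: either y = 5 or x = 2

Split on the disjunction (y = 5 OR x = 2):
  • If y = 5: the equation forces x = -21, which contradicts the bound x ≥ 6.
  • If x = 2: this contradicts the bound x ≥ 6.
Both branches are infeasible, so the system has no integer solution.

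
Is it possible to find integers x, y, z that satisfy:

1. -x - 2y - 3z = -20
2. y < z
Yes

Take x = 17, y = 0, z = 1. Substituting into each constraint:
  (1) (-17) - 2(0) - 3(1) = -20 ✓
  (2) 0 < 1 ✓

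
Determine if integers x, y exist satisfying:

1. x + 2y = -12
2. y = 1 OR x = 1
Yes

Take x = -14, y = 1. Substituting into each constraint:
  (1) (-14) + 2(1) = -12 ✓
  (2) y = 1, target 1 ✓ (first branch holds)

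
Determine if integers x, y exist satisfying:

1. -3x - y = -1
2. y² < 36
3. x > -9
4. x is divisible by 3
Yes

Take x = 0, y = 1. Substituting into each constraint:
  (1) -3(0) + (-1) = -1 ✓
  (2) y² = (1)² = 1, and 1 < 36 ✓
  (3) 0 > -9 ✓
  (4) 0 = 3 × 0, remainder 0 ✓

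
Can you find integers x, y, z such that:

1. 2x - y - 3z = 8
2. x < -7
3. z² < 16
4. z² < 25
Yes

Take x = -8, y = -24, z = 0. Substituting into each constraint:
  (1) 2(-8) + 24 - 3(0) = 8 ✓
  (2) -8 < -7 ✓
  (3) z² = (0)² = 0, and 0 < 16 ✓
  (4) z² = (0)² = 0, and 0 < 25 ✓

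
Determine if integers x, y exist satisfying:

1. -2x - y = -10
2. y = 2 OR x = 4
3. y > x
No

The full constraint system is jointly infeasible over the integers. Each constraint and what it forces:

  - -2x - y = -10: is a linear equation tying the variables together
  - y = 2 OR x = 4: forces a choice: either y = 2 or x = 4
  - y > x: bounds one variable relative to another variable

Split on the disjunction (y = 2 OR x = 4):
  • If y = 2: the equation forces x = 4, giving (y, x) = (2, 4), which violates y > x.
  • If x = 4: the equation forces y = 2, giving (x, y) = (4, 2), which violates y > x.
Both branches are infeasible, so the system has no integer solution.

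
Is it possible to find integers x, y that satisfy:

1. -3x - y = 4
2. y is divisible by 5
Yes

Take x = 2, y = -10. Substituting into each constraint:
  (1) -3(2) + 10 = 4 ✓
  (2) -10 = 5 × -2, remainder 0 ✓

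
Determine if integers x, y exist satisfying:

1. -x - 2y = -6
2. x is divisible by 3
Yes

Take x = 0, y = 3. Substituting into each constraint:
  (1) 0 - 2(3) = -6 ✓
  (2) 0 = 3 × 0, remainder 0 ✓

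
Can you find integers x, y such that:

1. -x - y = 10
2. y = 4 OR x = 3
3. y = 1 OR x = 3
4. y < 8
Yes

Take x = 3, y = -13. Substituting into each constraint:
  (1) (-3) + 13 = 10 ✓
  (2) x = 3, target 3 ✓ (second branch holds)
  (3) x = 3, target 3 ✓ (second branch holds)
  (4) -13 < 8 ✓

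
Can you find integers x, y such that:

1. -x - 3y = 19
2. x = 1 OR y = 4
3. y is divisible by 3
No

The full constraint system is jointly infeasible over the integers. Each constraint and what it forces:

  - -x - 3y = 19: is a linear equation tying the variables together
  - x = 1 OR y = 4: forces a choice: either x = 1 or y = 4
  - y is divisible by 3: restricts y to multiples of 3

Split on the disjunction (x = 1 OR y = 4):
  • If x = 1: with x = 1, writing y = 3y', every remaining term of the linear equation is divisible by 9, so the left side is ≡ 0 (mod 9); but the right side 20 ≡ 2 (mod 9). No integers can satisfy it.
  • If y = 4: this contradicts the divisibility constraint — 4 is not a multiple of 3.
Both branches are infeasible, so the system has no integer solution.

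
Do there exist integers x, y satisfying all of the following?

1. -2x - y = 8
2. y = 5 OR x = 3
Yes

Take x = 3, y = -14. Substituting into each constraint:
  (1) -2(3) + 14 = 8 ✓
  (2) x = 3, target 3 ✓ (second branch holds)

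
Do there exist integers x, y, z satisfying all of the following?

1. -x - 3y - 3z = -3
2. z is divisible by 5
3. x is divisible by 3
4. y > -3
Yes

Take x = 0, y = 1, z = 0. Substituting into each constraint:
  (1) 0 - 3(1) - 3(0) = -3 ✓
  (2) 0 = 5 × 0, remainder 0 ✓
  (3) 0 = 3 × 0, remainder 0 ✓
  (4) 1 > -3 ✓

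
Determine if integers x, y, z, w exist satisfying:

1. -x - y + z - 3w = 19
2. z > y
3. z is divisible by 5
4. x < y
Yes

Take x = -4, y = -3, z = 0, w = -4. Substituting into each constraint:
  (1) 4 + 3 + 0 - 3(-4) = 19 ✓
  (2) 0 > -3 ✓
  (3) 0 = 5 × 0, remainder 0 ✓
  (4) -4 < -3 ✓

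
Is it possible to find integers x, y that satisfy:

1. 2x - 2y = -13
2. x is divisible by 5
No

Even the single constraint (2x - 2y = -13) is infeasible over the integers.

  - 2x - 2y = -13: every term on the left is divisible by 2, so the LHS ≡ 0 (mod 2), but the RHS -13 is not — no integer solution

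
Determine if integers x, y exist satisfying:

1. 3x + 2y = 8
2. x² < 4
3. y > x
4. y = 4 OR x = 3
Yes

Take x = 0, y = 4. Substituting into each constraint:
  (1) 3(0) + 2(4) = 8 ✓
  (2) x² = (0)² = 0, and 0 < 4 ✓
  (3) 4 > 0 ✓
  (4) y = 4, target 4 ✓ (first branch holds)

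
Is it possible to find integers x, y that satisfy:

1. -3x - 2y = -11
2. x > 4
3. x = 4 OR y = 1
No

The full constraint system is jointly infeasible over the integers. Each constraint and what it forces:

  - -3x - 2y = -11: is a linear equation tying the variables together
  - x > 4: bounds one variable relative to a constant
  - x = 4 OR y = 1: forces a choice: either x = 4 or y = 1

Split on the disjunction (x = 4 OR y = 1):
  • If x = 4: this contradicts the bound x ≥ 5.
  • If y = 1: the equation forces x = 3, which contradicts the bound x ≥ 5.
Both branches are infeasible, so the system has no integer solution.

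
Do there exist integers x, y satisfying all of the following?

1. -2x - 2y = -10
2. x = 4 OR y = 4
Yes

Take x = 4, y = 1. Substituting into each constraint:
  (1) -2(4) - 2(1) = -10 ✓
  (2) x = 4, target 4 ✓ (first branch holds)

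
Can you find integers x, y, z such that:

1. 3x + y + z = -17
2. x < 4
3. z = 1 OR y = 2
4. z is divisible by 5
Yes

Take x = -3, y = 2, z = -10. Substituting into each constraint:
  (1) 3(-3) + 2 + (-10) = -17 ✓
  (2) -3 < 4 ✓
  (3) y = 2, target 2 ✓ (second branch holds)
  (4) -10 = 5 × -2, remainder 0 ✓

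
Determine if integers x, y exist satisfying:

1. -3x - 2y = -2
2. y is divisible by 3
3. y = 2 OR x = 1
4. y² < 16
No

A contradictory subset is {-3x - 2y = -2, y = 2 OR x = 1}. No integer assignment can satisfy these jointly:

  - -3x - 2y = -2: is a linear equation tying the variables together
  - y = 2 OR x = 1: forces a choice: either y = 2 or x = 1

Split on the disjunction (y = 2 OR x = 1):
  • If y = 2: with y = 2, every remaining term of the linear equation is divisible by 3, so the left side is ≡ 0 (mod 3); but the right side 2 ≡ 2 (mod 3). No integers can satisfy it.
  • If x = 1: with x = 1, every remaining term of the linear equation is divisible by 2, so the left side is ≡ 0 (mod 2); but the right side 1 ≡ 1 (mod 2). No integers can satisfy it.
Both branches are infeasible, so the system has no integer solution.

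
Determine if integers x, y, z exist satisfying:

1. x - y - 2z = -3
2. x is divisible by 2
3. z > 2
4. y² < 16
Yes

Take x = 0, y = -3, z = 3. Substituting into each constraint:
  (1) 0 + 3 - 2(3) = -3 ✓
  (2) 0 = 2 × 0, remainder 0 ✓
  (3) 3 > 2 ✓
  (4) y² = (-3)² = 9, and 9 < 16 ✓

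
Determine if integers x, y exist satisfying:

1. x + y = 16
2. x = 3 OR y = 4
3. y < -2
No

The full constraint system is jointly infeasible over the integers. Each constraint and what it forces:

  - x + y = 16: is a linear equation tying the variables together
  - x = 3 OR y = 4: forces a choice: either x = 3 or y = 4
  - y < -2: bounds one variable relative to a constant

Split on the disjunction (x = 3 OR y = 4):
  • If x = 3: the equation forces y = 13, which contradicts the bound y ≤ -3.
  • If y = 4: this contradicts the bound y ≤ -3.
Both branches are infeasible, so the system has no integer solution.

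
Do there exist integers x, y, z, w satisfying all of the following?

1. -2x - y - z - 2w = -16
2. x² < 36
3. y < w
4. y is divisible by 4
Yes

Take x = 0, y = 0, z = 14, w = 1. Substituting into each constraint:
  (1) -2(0) + 0 + (-14) - 2(1) = -16 ✓
  (2) x² = (0)² = 0, and 0 < 36 ✓
  (3) 0 < 1 ✓
  (4) 0 = 4 × 0, remainder 0 ✓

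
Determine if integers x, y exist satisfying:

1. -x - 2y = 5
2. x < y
Yes

Take x = -3, y = -1. Substituting into each constraint:
  (1) 3 - 2(-1) = 5 ✓
  (2) -3 < -1 ✓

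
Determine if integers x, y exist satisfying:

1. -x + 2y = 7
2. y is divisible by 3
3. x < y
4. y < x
No

A contradictory subset is {x < y, y < x}. No integer assignment can satisfy these jointly:

  - x < y: bounds one variable relative to another variable
  - y < x: bounds one variable relative to another variable

Direct contradiction: y > x and x > y cannot both hold.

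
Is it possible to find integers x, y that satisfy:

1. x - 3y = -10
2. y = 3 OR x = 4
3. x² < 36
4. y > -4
Yes

Take x = -1, y = 3. Substituting into each constraint:
  (1) (-1) - 3(3) = -10 ✓
  (2) y = 3, target 3 ✓ (first branch holds)
  (3) x² = (-1)² = 1, and 1 < 36 ✓
  (4) 3 > -4 ✓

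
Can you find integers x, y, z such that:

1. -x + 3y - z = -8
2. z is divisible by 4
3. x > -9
Yes

Take x = 2, y = -2, z = 0. Substituting into each constraint:
  (1) (-2) + 3(-2) + 0 = -8 ✓
  (2) 0 = 4 × 0, remainder 0 ✓
  (3) 2 > -9 ✓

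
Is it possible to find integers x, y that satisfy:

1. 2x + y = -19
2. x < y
Yes

Take x = -7, y = -5. Substituting into each constraint:
  (1) 2(-7) + (-5) = -19 ✓
  (2) -7 < -5 ✓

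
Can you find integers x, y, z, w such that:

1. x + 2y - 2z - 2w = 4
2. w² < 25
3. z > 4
Yes

Take x = 14, y = 0, z = 5, w = 0. Substituting into each constraint:
  (1) 14 + 2(0) - 2(5) - 2(0) = 4 ✓
  (2) w² = (0)² = 0, and 0 < 25 ✓
  (3) 5 > 4 ✓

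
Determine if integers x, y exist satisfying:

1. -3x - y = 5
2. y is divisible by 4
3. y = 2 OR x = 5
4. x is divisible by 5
Yes

Take x = 5, y = -20. Substituting into each constraint:
  (1) -3(5) + 20 = 5 ✓
  (2) -20 = 4 × -5, remainder 0 ✓
  (3) x = 5, target 5 ✓ (second branch holds)
  (4) 5 = 5 × 1, remainder 0 ✓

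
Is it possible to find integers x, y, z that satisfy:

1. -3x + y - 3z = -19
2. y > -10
Yes

Take x = 0, y = 2, z = 7. Substituting into each constraint:
  (1) -3(0) + 2 - 3(7) = -19 ✓
  (2) 2 > -10 ✓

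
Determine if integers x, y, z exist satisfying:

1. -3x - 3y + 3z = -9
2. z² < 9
Yes

Take x = 0, y = 3, z = 0. Substituting into each constraint:
  (1) -3(0) - 3(3) + 3(0) = -9 ✓
  (2) z² = (0)² = 0, and 0 < 9 ✓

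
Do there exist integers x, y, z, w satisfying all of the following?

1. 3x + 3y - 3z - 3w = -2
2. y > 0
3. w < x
No

Even the single constraint (3x + 3y - 3z - 3w = -2) is infeasible over the integers.

  - 3x + 3y - 3z - 3w = -2: every term on the left is divisible by 3, so the LHS ≡ 0 (mod 3), but the RHS -2 is not — no integer solution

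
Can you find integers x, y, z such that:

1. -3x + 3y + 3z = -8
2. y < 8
No

Even the single constraint (-3x + 3y + 3z = -8) is infeasible over the integers.

  - -3x + 3y + 3z = -8: every term on the left is divisible by 3, so the LHS ≡ 0 (mod 3), but the RHS -8 is not — no integer solution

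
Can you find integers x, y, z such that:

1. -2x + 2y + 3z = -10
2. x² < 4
Yes

Take x = 0, y = 1, z = -4. Substituting into each constraint:
  (1) -2(0) + 2(1) + 3(-4) = -10 ✓
  (2) x² = (0)² = 0, and 0 < 4 ✓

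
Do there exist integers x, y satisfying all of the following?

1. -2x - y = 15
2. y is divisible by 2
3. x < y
No

A contradictory subset is {-2x - y = 15, y is divisible by 2}. No integer assignment can satisfy these jointly:

  - -2x - y = 15: is a linear equation tying the variables together
  - y is divisible by 2: restricts y to multiples of 2

Modular obstruction: writing y = 2y', every remaining term of the linear equation is divisible by 2, so the left side is ≡ 0 (mod 2); but the right side 15 ≡ 1 (mod 2). No integers can satisfy it.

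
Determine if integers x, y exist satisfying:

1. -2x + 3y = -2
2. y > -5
Yes

Take x = 1, y = 0. Substituting into each constraint:
  (1) -2(1) + 3(0) = -2 ✓
  (2) 0 > -5 ✓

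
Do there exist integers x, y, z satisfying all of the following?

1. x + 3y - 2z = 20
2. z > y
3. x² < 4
Yes

Take x = 0, y = 22, z = 23. Substituting into each constraint:
  (1) 0 + 3(22) - 2(23) = 20 ✓
  (2) 23 > 22 ✓
  (3) x² = (0)² = 0, and 0 < 4 ✓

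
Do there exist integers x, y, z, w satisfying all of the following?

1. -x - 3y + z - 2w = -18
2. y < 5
Yes

Take x = 0, y = 0, z = -18, w = 0. Substituting into each constraint:
  (1) 0 - 3(0) + (-18) - 2(0) = -18 ✓
  (2) 0 < 5 ✓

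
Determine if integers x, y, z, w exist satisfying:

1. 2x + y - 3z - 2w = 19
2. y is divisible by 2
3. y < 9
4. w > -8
Yes

Take x = 0, y = 0, z = -3, w = -5. Substituting into each constraint:
  (1) 2(0) + 0 - 3(-3) - 2(-5) = 19 ✓
  (2) 0 = 2 × 0, remainder 0 ✓
  (3) 0 < 9 ✓
  (4) -5 > -8 ✓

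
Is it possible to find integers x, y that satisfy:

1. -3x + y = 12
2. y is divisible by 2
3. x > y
Yes

Take x = -8, y = -12. Substituting into each constraint:
  (1) -3(-8) + (-12) = 12 ✓
  (2) -12 = 2 × -6, remainder 0 ✓
  (3) -8 > -12 ✓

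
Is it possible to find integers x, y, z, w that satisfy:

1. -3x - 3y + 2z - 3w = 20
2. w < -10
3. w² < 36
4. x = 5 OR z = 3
No

A contradictory subset is {w < -10, w² < 36}. No integer assignment can satisfy these jointly:

  - w < -10: bounds one variable relative to a constant
  - w² < 36: restricts w to |w| ≤ 5

Direct contradiction: the bounds on w require w ≥ -5 and w ≤ -11 simultaneously, which is empty.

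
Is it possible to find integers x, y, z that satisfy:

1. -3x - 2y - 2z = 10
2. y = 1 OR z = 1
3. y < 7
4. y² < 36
Yes

Take x = -4, y = 0, z = 1. Substituting into each constraint:
  (1) -3(-4) - 2(0) - 2(1) = 10 ✓
  (2) z = 1, target 1 ✓ (second branch holds)
  (3) 0 < 7 ✓
  (4) y² = (0)² = 0, and 0 < 36 ✓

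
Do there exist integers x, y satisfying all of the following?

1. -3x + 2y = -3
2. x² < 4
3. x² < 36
Yes

Take x = 1, y = 0. Substituting into each constraint:
  (1) -3(1) + 2(0) = -3 ✓
  (2) x² = (1)² = 1, and 1 < 4 ✓
  (3) x² = (1)² = 1, and 1 < 36 ✓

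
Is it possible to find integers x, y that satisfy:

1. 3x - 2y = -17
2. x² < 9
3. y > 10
No

The full constraint system is jointly infeasible over the integers. Each constraint and what it forces:

  - 3x - 2y = -17: is a linear equation tying the variables together
  - x² < 9: restricts x to |x| ≤ 2
  - y > 10: bounds one variable relative to a constant

The bounds confine x to {-2, -1, 0, 1, 2}. For each value, substitute into the equation:
  • x = -2: the equation gives -2y = -11, so y would not be an integer.
  • x = -1: the equation forces y = 7, but this violates the bound y ≥ 11.
  • x = 0: the equation gives -2y = -17, so y would not be an integer.
  • x = 1: the equation forces y = 10, but this violates the bound y ≥ 11.
  • x = 2: the equation gives -2y = -23, so y would not be an integer.
Every case fails, so no integer solution exists.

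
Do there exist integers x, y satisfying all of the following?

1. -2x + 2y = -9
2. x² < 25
No

Even the single constraint (-2x + 2y = -9) is infeasible over the integers.

  - -2x + 2y = -9: every term on the left is divisible by 2, so the LHS ≡ 0 (mod 2), but the RHS -9 is not — no integer solution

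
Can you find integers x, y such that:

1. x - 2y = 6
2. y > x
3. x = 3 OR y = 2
No

The full constraint system is jointly infeasible over the integers. Each constraint and what it forces:

  - x - 2y = 6: is a linear equation tying the variables together
  - y > x: bounds one variable relative to another variable
  - x = 3 OR y = 2: forces a choice: either x = 3 or y = 2

Split on the disjunction (x = 3 OR y = 2):
  • If x = 3: with x = 3, every remaining term of the linear equation is divisible by 2, so the left side is ≡ 0 (mod 2); but the right side 3 ≡ 1 (mod 2). No integers can satisfy it.
  • If y = 2: the equation forces x = 10, giving (y, x) = (2, 10), which violates y > x.
Both branches are infeasible, so the system has no integer solution.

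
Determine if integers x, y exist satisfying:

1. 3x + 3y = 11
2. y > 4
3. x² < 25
No

Even the single constraint (3x + 3y = 11) is infeasible over the integers.

  - 3x + 3y = 11: every term on the left is divisible by 3, so the LHS ≡ 0 (mod 3), but the RHS 11 is not — no integer solution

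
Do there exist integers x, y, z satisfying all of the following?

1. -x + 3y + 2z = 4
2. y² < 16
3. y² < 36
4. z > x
Yes

Take x = 2, y = 0, z = 3. Substituting into each constraint:
  (1) (-2) + 3(0) + 2(3) = 4 ✓
  (2) y² = (0)² = 0, and 0 < 16 ✓
  (3) y² = (0)² = 0, and 0 < 36 ✓
  (4) 3 > 2 ✓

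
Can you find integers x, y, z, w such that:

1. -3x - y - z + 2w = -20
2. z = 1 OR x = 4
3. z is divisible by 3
Yes

Take x = 4, y = -1, z = 3, w = -3. Substituting into each constraint:
  (1) -3(4) + 1 + (-3) + 2(-3) = -20 ✓
  (2) x = 4, target 4 ✓ (second branch holds)
  (3) 3 = 3 × 1, remainder 0 ✓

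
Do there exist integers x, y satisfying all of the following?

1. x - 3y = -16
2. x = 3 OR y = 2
Yes

Take x = -10, y = 2. Substituting into each constraint:
  (1) (-10) - 3(2) = -16 ✓
  (2) y = 2, target 2 ✓ (second branch holds)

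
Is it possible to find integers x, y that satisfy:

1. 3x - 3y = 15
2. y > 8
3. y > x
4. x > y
No

A contradictory subset is {y > x, x > y}. No integer assignment can satisfy these jointly:

  - y > x: bounds one variable relative to another variable
  - x > y: bounds one variable relative to another variable

Direct contradiction: y > x and x > y cannot both hold.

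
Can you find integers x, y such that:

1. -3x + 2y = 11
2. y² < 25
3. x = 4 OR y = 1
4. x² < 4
No

A contradictory subset is {-3x + 2y = 11, x = 4 OR y = 1, x² < 4}. No integer assignment can satisfy these jointly:

  - -3x + 2y = 11: is a linear equation tying the variables together
  - x = 4 OR y = 1: forces a choice: either x = 4 or y = 1
  - x² < 4: restricts x to |x| ≤ 1

Split on the disjunction (x = 4 OR y = 1):
  • If x = 4: this contradicts x² < 4, which requires |x| ≤ 1.
  • If y = 1: the equation forces x = -3, but x² < 4 requires |x| ≤ 1.
Both branches are infeasible, so the system has no integer solution.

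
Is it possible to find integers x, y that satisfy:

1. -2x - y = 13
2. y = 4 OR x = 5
Yes

Take x = 5, y = -23. Substituting into each constraint:
  (1) -2(5) + 23 = 13 ✓
  (2) x = 5, target 5 ✓ (second branch holds)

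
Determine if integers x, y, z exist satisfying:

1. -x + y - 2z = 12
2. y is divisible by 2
Yes

Take x = 0, y = 0, z = -6. Substituting into each constraint:
  (1) 0 + 0 - 2(-6) = 12 ✓
  (2) 0 = 2 × 0, remainder 0 ✓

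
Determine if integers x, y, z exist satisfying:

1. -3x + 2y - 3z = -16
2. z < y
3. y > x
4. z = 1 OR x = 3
Yes

Take x = 3, y = 10, z = 9. Substituting into each constraint:
  (1) -3(3) + 2(10) - 3(9) = -16 ✓
  (2) 9 < 10 ✓
  (3) 10 > 3 ✓
  (4) x = 3, target 3 ✓ (second branch holds)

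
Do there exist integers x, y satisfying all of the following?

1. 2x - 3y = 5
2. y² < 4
Yes

Take x = 4, y = 1. Substituting into each constraint:
  (1) 2(4) - 3(1) = 5 ✓
  (2) y² = (1)² = 1, and 1 < 4 ✓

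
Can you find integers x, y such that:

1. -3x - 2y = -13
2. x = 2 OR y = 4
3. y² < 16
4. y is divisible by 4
No

A contradictory subset is {-3x - 2y = -13, x = 2 OR y = 4}. No integer assignment can satisfy these jointly:

  - -3x - 2y = -13: is a linear equation tying the variables together
  - x = 2 OR y = 4: forces a choice: either x = 2 or y = 4

Split on the disjunction (x = 2 OR y = 4):
  • If x = 2: with x = 2, every remaining term of the linear equation is divisible by 2, so the left side is ≡ 0 (mod 2); but the right side -7 ≡ 1 (mod 2). No integers can satisfy it.
  • If y = 4: with y = 4, every remaining term of the linear equation is divisible by 3, so the left side is ≡ 0 (mod 3); but the right side -5 ≡ 1 (mod 3). No integers can satisfy it.
Both branches are infeasible, so the system has no integer solution.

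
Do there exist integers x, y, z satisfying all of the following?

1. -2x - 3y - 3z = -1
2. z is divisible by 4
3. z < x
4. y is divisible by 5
Yes

Take x = 8, y = -5, z = 0. Substituting into each constraint:
  (1) -2(8) - 3(-5) - 3(0) = -1 ✓
  (2) 0 = 4 × 0, remainder 0 ✓
  (3) 0 < 8 ✓
  (4) -5 = 5 × -1, remainder 0 ✓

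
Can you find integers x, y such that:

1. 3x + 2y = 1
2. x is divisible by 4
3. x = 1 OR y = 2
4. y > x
No

The full constraint system is jointly infeasible over the integers. Each constraint and what it forces:

  - 3x + 2y = 1: is a linear equation tying the variables together
  - x is divisible by 4: restricts x to multiples of 4
  - x = 1 OR y = 2: forces a choice: either x = 1 or y = 2
  - y > x: bounds one variable relative to another variable

Modular obstruction: writing x = 4x', every remaining term of the linear equation is divisible by 2, so the left side is ≡ 0 (mod 2); but the right side 1 ≡ 1 (mod 2). No integers can satisfy it.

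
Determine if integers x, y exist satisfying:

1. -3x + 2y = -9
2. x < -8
Yes

Take x = -9, y = -18. Substituting into each constraint:
  (1) -3(-9) + 2(-18) = -9 ✓
  (2) -9 < -8 ✓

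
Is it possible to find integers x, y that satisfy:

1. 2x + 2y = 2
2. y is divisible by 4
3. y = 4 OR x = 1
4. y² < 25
Yes

Take x = -3, y = 4. Substituting into each constraint:
  (1) 2(-3) + 2(4) = 2 ✓
  (2) 4 = 4 × 1, remainder 0 ✓
  (3) y = 4, target 4 ✓ (first branch holds)
  (4) y² = (4)² = 16, and 16 < 25 ✓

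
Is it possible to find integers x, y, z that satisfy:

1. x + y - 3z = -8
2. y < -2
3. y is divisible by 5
Yes

Take x = -3, y = -5, z = 0. Substituting into each constraint:
  (1) (-3) + (-5) - 3(0) = -8 ✓
  (2) -5 < -2 ✓
  (3) -5 = 5 × -1, remainder 0 ✓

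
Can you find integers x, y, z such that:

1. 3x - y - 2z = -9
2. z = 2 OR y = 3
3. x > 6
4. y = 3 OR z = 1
Yes

Take x = 8, y = 3, z = 15. Substituting into each constraint:
  (1) 3(8) + (-3) - 2(15) = -9 ✓
  (2) y = 3, target 3 ✓ (second branch holds)
  (3) 8 > 6 ✓
  (4) y = 3, target 3 ✓ (first branch holds)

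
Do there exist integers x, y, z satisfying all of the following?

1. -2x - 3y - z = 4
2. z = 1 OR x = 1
Yes

Take x = -4, y = 1, z = 1. Substituting into each constraint:
  (1) -2(-4) - 3(1) + (-1) = 4 ✓
  (2) z = 1, target 1 ✓ (first branch holds)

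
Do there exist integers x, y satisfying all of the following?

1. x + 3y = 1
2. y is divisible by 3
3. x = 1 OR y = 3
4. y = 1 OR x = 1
Yes

Take x = 1, y = 0. Substituting into each constraint:
  (1) 1 + 3(0) = 1 ✓
  (2) 0 = 3 × 0, remainder 0 ✓
  (3) x = 1, target 1 ✓ (first branch holds)
  (4) x = 1, target 1 ✓ (second branch holds)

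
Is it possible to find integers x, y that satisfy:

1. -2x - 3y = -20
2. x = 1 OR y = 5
Yes

Take x = 1, y = 6. Substituting into each constraint:
  (1) -2(1) - 3(6) = -20 ✓
  (2) x = 1, target 1 ✓ (first branch holds)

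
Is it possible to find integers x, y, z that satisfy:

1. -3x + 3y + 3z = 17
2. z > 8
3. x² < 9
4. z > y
No

Even the single constraint (-3x + 3y + 3z = 17) is infeasible over the integers.

  - -3x + 3y + 3z = 17: every term on the left is divisible by 3, so the LHS ≡ 0 (mod 3), but the RHS 17 is not — no integer solution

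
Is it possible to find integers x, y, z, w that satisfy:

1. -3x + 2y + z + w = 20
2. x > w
Yes

Take x = 1, y = 0, z = 23, w = 0. Substituting into each constraint:
  (1) -3(1) + 2(0) + 23 + 0 = 20 ✓
  (2) 1 > 0 ✓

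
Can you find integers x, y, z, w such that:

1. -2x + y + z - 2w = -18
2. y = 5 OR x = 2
Yes

Take x = 2, y = 6, z = 0, w = 10. Substituting into each constraint:
  (1) -2(2) + 6 + 0 - 2(10) = -18 ✓
  (2) x = 2, target 2 ✓ (second branch holds)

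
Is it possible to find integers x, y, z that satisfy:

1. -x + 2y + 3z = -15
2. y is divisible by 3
Yes

Take x = 0, y = 0, z = -5. Substituting into each constraint:
  (1) 0 + 2(0) + 3(-5) = -15 ✓
  (2) 0 = 3 × 0, remainder 0 ✓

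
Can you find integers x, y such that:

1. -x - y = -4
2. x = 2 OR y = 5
Yes

Take x = 2, y = 2. Substituting into each constraint:
  (1) (-2) + (-2) = -4 ✓
  (2) x = 2, target 2 ✓ (first branch holds)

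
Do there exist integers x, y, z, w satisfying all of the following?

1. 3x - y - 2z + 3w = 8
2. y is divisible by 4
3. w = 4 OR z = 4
Yes

Take x = 0, y = 0, z = 2, w = 4. Substituting into each constraint:
  (1) 3(0) + 0 - 2(2) + 3(4) = 8 ✓
  (2) 0 = 4 × 0, remainder 0 ✓
  (3) w = 4, target 4 ✓ (first branch holds)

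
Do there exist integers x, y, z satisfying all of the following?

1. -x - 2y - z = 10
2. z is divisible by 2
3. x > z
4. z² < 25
Yes

Take x = 2, y = -6, z = 0. Substituting into each constraint:
  (1) (-2) - 2(-6) + 0 = 10 ✓
  (2) 0 = 2 × 0, remainder 0 ✓
  (3) 2 > 0 ✓
  (4) z² = (0)² = 0, and 0 < 25 ✓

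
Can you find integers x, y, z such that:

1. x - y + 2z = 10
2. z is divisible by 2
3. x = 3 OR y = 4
Yes

Take x = 3, y = -7, z = 0. Substituting into each constraint:
  (1) 3 + 7 + 2(0) = 10 ✓
  (2) 0 = 2 × 0, remainder 0 ✓
  (3) x = 3, target 3 ✓ (first branch holds)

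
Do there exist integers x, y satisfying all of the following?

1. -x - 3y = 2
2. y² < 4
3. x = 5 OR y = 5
No

The full constraint system is jointly infeasible over the integers. Each constraint and what it forces:

  - -x - 3y = 2: is a linear equation tying the variables together
  - y² < 4: restricts y to |y| ≤ 1
  - x = 5 OR y = 5: forces a choice: either x = 5 or y = 5

Split on the disjunction (x = 5 OR y = 5):
  • If x = 5: with x = 5, every remaining term of the linear equation is divisible by 3, so the left side is ≡ 0 (mod 3); but the right side 7 ≡ 1 (mod 3). No integers can satisfy it.
  • If y = 5: this contradicts y² < 4, which requires |y| ≤ 1.
Both branches are infeasible, so the system has no integer solution.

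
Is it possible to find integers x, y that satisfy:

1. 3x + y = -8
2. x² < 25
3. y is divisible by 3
No

A contradictory subset is {3x + y = -8, y is divisible by 3}. No integer assignment can satisfy these jointly:

  - 3x + y = -8: is a linear equation tying the variables together
  - y is divisible by 3: restricts y to multiples of 3

Modular obstruction: writing y = 3y', every remaining term of the linear equation is divisible by 3, so the left side is ≡ 0 (mod 3); but the right side -8 ≡ 1 (mod 3). No integers can satisfy it.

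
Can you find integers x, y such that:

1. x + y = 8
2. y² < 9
Yes

Take x = 8, y = 0. Substituting into each constraint:
  (1) 8 + 0 = 8 ✓
  (2) y² = (0)² = 0, and 0 < 9 ✓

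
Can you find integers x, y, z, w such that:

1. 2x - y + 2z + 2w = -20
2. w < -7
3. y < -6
Yes

Take x = 0, y = -8, z = -6, w = -8. Substituting into each constraint:
  (1) 2(0) + 8 + 2(-6) + 2(-8) = -20 ✓
  (2) -8 < -7 ✓
  (3) -8 < -6 ✓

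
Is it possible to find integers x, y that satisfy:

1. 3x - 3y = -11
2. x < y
No

Even the single constraint (3x - 3y = -11) is infeasible over the integers.

  - 3x - 3y = -11: every term on the left is divisible by 3, so the LHS ≡ 0 (mod 3), but the RHS -11 is not — no integer solution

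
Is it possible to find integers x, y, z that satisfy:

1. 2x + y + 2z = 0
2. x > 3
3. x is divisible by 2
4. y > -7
Yes

Take x = 4, y = 0, z = -4. Substituting into each constraint:
  (1) 2(4) + 0 + 2(-4) = 0 ✓
  (2) 4 > 3 ✓
  (3) 4 = 2 × 2, remainder 0 ✓
  (4) 0 > -7 ✓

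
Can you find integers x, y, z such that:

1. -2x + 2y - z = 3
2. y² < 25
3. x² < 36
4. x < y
Yes

Take x = 0, y = 1, z = -1. Substituting into each constraint:
  (1) -2(0) + 2(1) + 1 = 3 ✓
  (2) y² = (1)² = 1, and 1 < 25 ✓
  (3) x² = (0)² = 0, and 0 < 36 ✓
  (4) 0 < 1 ✓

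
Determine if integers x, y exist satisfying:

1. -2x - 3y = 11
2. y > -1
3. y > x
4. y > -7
Yes

Take x = -7, y = 1. Substituting into each constraint:
  (1) -2(-7) - 3(1) = 11 ✓
  (2) 1 > -1 ✓
  (3) 1 > -7 ✓
  (4) 1 > -7 ✓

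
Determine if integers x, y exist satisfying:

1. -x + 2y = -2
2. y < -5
Yes

Take x = -10, y = -6. Substituting into each constraint:
  (1) 10 + 2(-6) = -2 ✓
  (2) -6 < -5 ✓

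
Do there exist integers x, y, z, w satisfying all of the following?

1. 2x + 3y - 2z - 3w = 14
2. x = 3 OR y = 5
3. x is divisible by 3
Yes

Take x = 0, y = 5, z = -1, w = 1. Substituting into each constraint:
  (1) 2(0) + 3(5) - 2(-1) - 3(1) = 14 ✓
  (2) y = 5, target 5 ✓ (second branch holds)
  (3) 0 = 3 × 0, remainder 0 ✓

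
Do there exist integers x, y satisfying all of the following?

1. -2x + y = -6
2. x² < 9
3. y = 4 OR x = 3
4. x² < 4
No

A contradictory subset is {-2x + y = -6, y = 4 OR x = 3, x² < 4}. No integer assignment can satisfy these jointly:

  - -2x + y = -6: is a linear equation tying the variables together
  - y = 4 OR x = 3: forces a choice: either y = 4 or x = 3
  - x² < 4: restricts x to |x| ≤ 1

Split on the disjunction (y = 4 OR x = 3):
  • If y = 4: the equation forces x = 5, but x² < 4 requires |x| ≤ 1.
  • If x = 3: this contradicts x² < 4, which requires |x| ≤ 1.
Both branches are infeasible, so the system has no integer solution.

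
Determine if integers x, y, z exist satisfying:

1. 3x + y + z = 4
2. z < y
Yes

Take x = 1, y = 1, z = 0. Substituting into each constraint:
  (1) 3(1) + 1 + 0 = 4 ✓
  (2) 0 < 1 ✓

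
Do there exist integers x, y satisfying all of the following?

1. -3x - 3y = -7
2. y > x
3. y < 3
No

Even the single constraint (-3x - 3y = -7) is infeasible over the integers.

  - -3x - 3y = -7: every term on the left is divisible by 3, so the LHS ≡ 0 (mod 3), but the RHS -7 is not — no integer solution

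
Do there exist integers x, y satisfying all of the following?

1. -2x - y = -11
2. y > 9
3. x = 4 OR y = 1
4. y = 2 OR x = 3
No

A contradictory subset is {-2x - y = -11, y > 9, x = 4 OR y = 1}. No integer assignment can satisfy these jointly:

  - -2x - y = -11: is a linear equation tying the variables together
  - y > 9: bounds one variable relative to a constant
  - x = 4 OR y = 1: forces a choice: either x = 4 or y = 1

Split on the disjunction (x = 4 OR y = 1):
  • If x = 4: the equation forces y = 3, which contradicts the bound y ≥ 10.
  • If y = 1: this contradicts the bound y ≥ 10.
Both branches are infeasible, so the system has no integer solution.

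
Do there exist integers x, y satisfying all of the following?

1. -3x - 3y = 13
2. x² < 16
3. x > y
No

Even the single constraint (-3x - 3y = 13) is infeasible over the integers.

  - -3x - 3y = 13: every term on the left is divisible by 3, so the LHS ≡ 0 (mod 3), but the RHS 13 is not — no integer solution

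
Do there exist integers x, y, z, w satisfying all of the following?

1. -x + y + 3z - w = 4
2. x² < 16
Yes

Take x = 0, y = 0, z = 0, w = -4. Substituting into each constraint:
  (1) 0 + 0 + 3(0) + 4 = 4 ✓
  (2) x² = (0)² = 0, and 0 < 16 ✓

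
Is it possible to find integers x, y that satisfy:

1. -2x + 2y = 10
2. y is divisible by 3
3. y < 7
Yes

Take x = -5, y = 0. Substituting into each constraint:
  (1) -2(-5) + 2(0) = 10 ✓
  (2) 0 = 3 × 0, remainder 0 ✓
  (3) 0 < 7 ✓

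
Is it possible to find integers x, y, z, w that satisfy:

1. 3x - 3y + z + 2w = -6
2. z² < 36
Yes

Take x = -2, y = 0, z = 0, w = 0. Substituting into each constraint:
  (1) 3(-2) - 3(0) + 0 + 2(0) = -6 ✓
  (2) z² = (0)² = 0, and 0 < 36 ✓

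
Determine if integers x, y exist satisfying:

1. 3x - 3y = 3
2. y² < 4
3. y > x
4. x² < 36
No

A contradictory subset is {3x - 3y = 3, y > x}. No integer assignment can satisfy these jointly:

  - 3x - 3y = 3: is a linear equation tying the variables together
  - y > x: bounds one variable relative to another variable

From the equation, x − y = 1, i.e. y − x = -1; but y > x requires y − x ≥ 1. Contradiction.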